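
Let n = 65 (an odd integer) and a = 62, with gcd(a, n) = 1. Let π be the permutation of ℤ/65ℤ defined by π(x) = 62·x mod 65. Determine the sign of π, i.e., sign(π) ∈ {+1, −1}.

Start at x=14: 14 → 23 → 61 → 12 → 29 → 43 → 1 → … (one orbit).
The orbit structure of x ↦ 62x mod 65: 8 orbits of sizes [12, 12, 12, 12, 6, 6, 4, 1].
Σ(ℓ_i−1) = 65−8 = 57; sign = (−1)^57 = -1.
(62|65)_J = -1 (Zolotarev's lemma cross-check).

-1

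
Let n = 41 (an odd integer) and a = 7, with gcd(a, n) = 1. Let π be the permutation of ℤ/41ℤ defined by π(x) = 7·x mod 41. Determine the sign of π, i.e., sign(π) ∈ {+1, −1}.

Start at x=16: 16 → 30 → 5 → 35 → 40 → 34 → 33 → … (one orbit).
π_7 has 2 disjoint cycles with lengths [40, 1] on {0,…,40}.
With 2 cycles on 41 points, sign = (−1)^{41−2} = -1.

-1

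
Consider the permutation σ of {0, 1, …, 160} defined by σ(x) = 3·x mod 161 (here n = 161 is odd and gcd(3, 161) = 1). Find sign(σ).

-1

Trace 72: π^k(72) = [72, 55, 4, 12, 36, 108, 2] for k=0..6.
Cycle type of π: 66×2 + 11×2 + 6 + 1; total 6 cycles.
6 cycles on 161: each ℓ→(−1)^(ℓ−1), product (−1)^155 = -1.
Zolotarev: (3|161) = -1, matching the cycle-count sign.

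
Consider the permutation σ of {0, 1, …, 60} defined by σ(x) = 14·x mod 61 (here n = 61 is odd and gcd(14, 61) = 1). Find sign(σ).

+1

Orbit of 1 under x↦14x: [1, 14, 13, 60, 47, 48]… (length divides ord_61(14)).
11 cycles of lengths [6, 6, 6, 6, 6, 6, 6, 6, 6, 6, 1].
11 cycles on 61: each ℓ→(−1)^(ℓ−1), product (−1)^50 = +1.
Via Zolotarev, sign(π_{14}) = (14|61) = +1.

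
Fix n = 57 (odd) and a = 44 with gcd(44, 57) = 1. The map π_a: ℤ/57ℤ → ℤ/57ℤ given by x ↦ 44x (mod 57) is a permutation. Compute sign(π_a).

Orbit of 1 under x↦44x: [1, 44, 55, 26, 4, 5, 49]… (length divides ord_57(44)).
6 cycles of lengths [18, 18, 9, 9, 2, 1].
sign(π) = (−1)^{n − #cycles} = (−1)^{57−6} = (−1)^51 = -1.
(44|57)_J = -1 (Zolotarev's lemma cross-check).

-1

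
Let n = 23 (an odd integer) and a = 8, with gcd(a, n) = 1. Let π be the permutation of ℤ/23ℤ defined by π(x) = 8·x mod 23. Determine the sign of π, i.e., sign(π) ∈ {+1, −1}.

Trace 8: π^k(8) = [8, 18, 6, 2, 16, 13, 12] for k=0..6.
The orbit structure of x ↦ 8x mod 23: 3 orbits of sizes [11, 11, 1].
sign(π) = (−1)^{n − #cycles} = (−1)^{23−3} = (−1)^20 = +1.
Via Zolotarev, sign(π_{8}) = (8|23) = +1.

+1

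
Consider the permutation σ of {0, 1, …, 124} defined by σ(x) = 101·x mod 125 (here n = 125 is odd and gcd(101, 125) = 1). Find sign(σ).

Trace 101: π^k(101) = [101, 76, 51, 26, 1] for k=0..4.
Cycle type of π: 5×20 + 1×25; total 45 cycles.
45 cycles on 125: each ℓ→(−1)^(ℓ−1), product (−1)^80 = +1.
Zolotarev: (101|125) = +1, matching the cycle-count sign.

+1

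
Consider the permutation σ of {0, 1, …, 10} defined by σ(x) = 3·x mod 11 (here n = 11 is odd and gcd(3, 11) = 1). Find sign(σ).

+1

Orbit of 9 under x↦3x: [9, 5, 4, 1, 3]… (length divides ord_11(3)).
π_3 has 3 disjoint cycles with lengths [5, 5, 1] on {0,…,10}.
3 cycles on 11: each ℓ→(−1)^(ℓ−1), product (−1)^8 = +1.
Zolotarev: (3|11) = +1, matching the cycle-count sign.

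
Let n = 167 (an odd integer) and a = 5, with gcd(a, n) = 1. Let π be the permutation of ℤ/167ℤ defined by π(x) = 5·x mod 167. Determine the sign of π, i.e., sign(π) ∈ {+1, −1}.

Start at x=151: 151 → 87 → 101 → 4 → 20 → 100 → 166 → … (one orbit).
Cycle lengths of π_5 on ℤ/167ℤ: [166, 1]; 2 cycles in total.
n − c = 167 − 2 = 165; sign = (−1)^165 = -1.
Via Zolotarev, sign(π_{5}) = (5|167) = -1.

-1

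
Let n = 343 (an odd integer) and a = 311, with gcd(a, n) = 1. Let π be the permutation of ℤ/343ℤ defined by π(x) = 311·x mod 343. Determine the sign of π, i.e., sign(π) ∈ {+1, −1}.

Orbit of 43 under x↦311x: [43, 339, 128, 20, 46, 243, 113]… (length divides ord_343(311)).
Decompose π into cycles: lengths [294, 42, 6, 1] (4 cycles, including the fixed point 0).
sign(π) = (−1)^{n − #cycles} = (−1)^{343−4} = (−1)^339 = -1.
The Jacobi symbol (311|343) = -1 (Zolotarev) agrees.

-1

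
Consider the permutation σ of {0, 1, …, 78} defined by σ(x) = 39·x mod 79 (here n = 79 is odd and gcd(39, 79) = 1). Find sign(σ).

Trace 48: π^k(48) = [48, 55, 12, 73, 3, 38, 60] for k=0..6.
The orbit structure of x ↦ 39x mod 79: 2 orbits of sizes [78, 1].
With 2 cycles on 79 points, sign = (−1)^{79−2} = -1.
Via Zolotarev, sign(π_{39}) = (39|79) = -1.

-1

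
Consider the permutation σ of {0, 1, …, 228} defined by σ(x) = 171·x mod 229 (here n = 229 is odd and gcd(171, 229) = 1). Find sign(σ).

Orbit of 82 under x↦171x: [82, 53, 132, 130, 17, 159, 167]… (length divides ord_229(171)).
The orbit structure of x ↦ 171x mod 229: 5 orbits of sizes [57, 57, 57, 57, 1].
5 cycles on 229: each ℓ→(−1)^(ℓ−1), product (−1)^224 = +1.
Zolotarev: (171|229) = +1, matching the cycle-count sign.

+1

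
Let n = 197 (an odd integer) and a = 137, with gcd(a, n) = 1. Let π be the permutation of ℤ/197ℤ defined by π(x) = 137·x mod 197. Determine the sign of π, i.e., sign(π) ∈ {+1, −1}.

Orbit of 196 under x↦137x: [196, 60, 143, 88, 39, 24, 136]… (length divides ord_197(137)).
π_137 has 3 disjoint cycles with lengths [98, 98, 1] on {0,…,196}.
With 3 cycles on 197 points, sign = (−1)^{197−3} = +1.

+1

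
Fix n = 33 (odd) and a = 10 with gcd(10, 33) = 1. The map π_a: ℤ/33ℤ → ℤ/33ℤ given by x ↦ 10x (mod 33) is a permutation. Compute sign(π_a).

-1

Trace 1: π^k(1) = [1, 10] for k=0..1.
18 cycles of lengths [2, 2, 2, 2, 2, 2, 2, 2, 2, 2, 2, 2, 2, 2, 2, 1, 1, 1].
sign(π) = (−1)^{n − #cycles} = (−1)^{33−18} = (−1)^15 = -1.
Via Zolotarev, sign(π_{10}) = (10|33) = -1.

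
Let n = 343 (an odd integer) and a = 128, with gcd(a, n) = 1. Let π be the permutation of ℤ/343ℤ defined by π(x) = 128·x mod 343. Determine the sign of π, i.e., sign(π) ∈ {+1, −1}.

Trace 246: π^k(246) = [246, 275, 214, 295, 30, 67, 1] for k=0..6.
Cycle type of π: 21×14 + 3×16 + 1; total 31 cycles.
n − c = 343 − 31 = 312; sign = (−1)^312 = +1.

+1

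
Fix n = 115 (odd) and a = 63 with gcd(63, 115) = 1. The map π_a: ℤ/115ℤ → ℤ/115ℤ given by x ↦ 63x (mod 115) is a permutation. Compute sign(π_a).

+1

Start at x=103: 103 → 49 → 97 → 16 → 88 → 24 → 17 → … (one orbit).
The orbit structure of x ↦ 63x mod 115: 5 orbits of sizes [44, 44, 22, 4, 1].
115 − 5 = 110 transpositions; sign(π) = (−1)^110 = +1.
The Jacobi symbol (63|115) = +1 (Zolotarev) agrees.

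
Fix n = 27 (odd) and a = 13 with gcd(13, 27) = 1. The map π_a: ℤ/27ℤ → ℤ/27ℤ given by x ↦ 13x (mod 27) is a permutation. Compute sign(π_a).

+1

Trace 7: π^k(7) = [7, 10, 22, 16, 19, 4, 25] for k=0..6.
Cycle lengths of π_13 on ℤ/27ℤ: [9, 9, 3, 3, 1, 1, 1]; 7 cycles in total.
sign(π) = (−1)^{n − #cycles} = (−1)^{27−7} = (−1)^20 = +1.
Check: (13/27) = +1 by Zolotarev.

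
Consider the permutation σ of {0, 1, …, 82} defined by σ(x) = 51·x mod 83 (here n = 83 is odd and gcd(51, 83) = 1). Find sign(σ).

+1

Start at x=17: 17 → 37 → 61 → 40 → 48 → 41 → 16 → … (one orbit).
3 cycles of lengths [41, 41, 1].
n − c = 83 − 3 = 80; sign = (−1)^80 = +1.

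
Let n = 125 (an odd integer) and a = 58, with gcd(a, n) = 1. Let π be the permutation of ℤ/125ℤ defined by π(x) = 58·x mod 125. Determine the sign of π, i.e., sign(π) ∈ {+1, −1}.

Orbit of 39 under x↦58x: [39, 12, 71, 118, 94, 77, 91]… (length divides ord_125(58)).
The orbit structure of x ↦ 58x mod 125: 4 orbits of sizes [100, 20, 4, 1].
4 cycles on 125: each ℓ→(−1)^(ℓ−1), product (−1)^121 = -1.
(58|125)_J = -1 (Zolotarev's lemma cross-check).

-1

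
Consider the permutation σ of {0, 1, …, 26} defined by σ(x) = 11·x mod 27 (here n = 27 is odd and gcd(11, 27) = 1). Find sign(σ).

Trace 8: π^k(8) = [8, 7, 23, 10, 2, 22, 26] for k=0..6.
Cycle type of π: 18 + 6 + 2 + 1; total 4 cycles.
With 4 cycles on 27 points, sign = (−1)^{27−4} = -1.
Zolotarev: (11|27) = -1, matching the cycle-count sign.

-1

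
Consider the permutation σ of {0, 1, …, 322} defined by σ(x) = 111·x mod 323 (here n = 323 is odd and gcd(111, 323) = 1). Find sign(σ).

+1

Orbit of 140 under x↦111x: [140, 36, 120, 77, 149, 66, 220]… (length divides ord_323(111)).
Decompose π into cycles: lengths [72, 72, 72, 72, 9, 9, 8, 8, 1] (9 cycles, including the fixed point 0).
Σ(ℓ_i−1) = 323−9 = 314; sign = (−1)^314 = +1.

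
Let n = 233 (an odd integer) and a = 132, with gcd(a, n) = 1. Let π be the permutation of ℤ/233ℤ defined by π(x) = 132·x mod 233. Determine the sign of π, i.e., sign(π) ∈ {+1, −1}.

+1

Start at x=102: 102 → 183 → 157 → 220 → 148 → 197 → 141 → … (one orbit).
The orbit structure of x ↦ 132x mod 233: 3 orbits of sizes [116, 116, 1].
With 3 cycles on 233 points, sign = (−1)^{233−3} = +1.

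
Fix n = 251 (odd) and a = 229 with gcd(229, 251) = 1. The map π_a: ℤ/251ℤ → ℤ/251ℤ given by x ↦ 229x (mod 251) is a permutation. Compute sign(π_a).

Orbit of 84 under x↦229x: [84, 160, 245, 132, 108, 134, 64]… (length divides ord_251(229)).
Decompose π into cycles: lengths [250, 1] (2 cycles, including the fixed point 0).
2 cycles on 251: each ℓ→(−1)^(ℓ−1), product (−1)^249 = -1.

-1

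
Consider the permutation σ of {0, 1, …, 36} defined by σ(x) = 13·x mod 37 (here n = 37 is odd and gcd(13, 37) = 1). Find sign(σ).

Trace 30: π^k(30) = [30, 20, 1, 13, 21, 14, 34] for k=0..6.
Cycle type of π: 36 + 1; total 2 cycles.
With 2 cycles on 37 points, sign = (−1)^{37−2} = -1.
The Jacobi symbol (13|37) = -1 (Zolotarev) agrees.

-1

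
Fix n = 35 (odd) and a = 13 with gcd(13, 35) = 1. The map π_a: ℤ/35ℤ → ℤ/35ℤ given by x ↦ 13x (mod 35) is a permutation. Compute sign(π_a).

Start at x=1: 1 → 13 → 29 → 27 → 1 (one orbit).
π_13 has 11 disjoint cycles with lengths [4, 4, 4, 4, 4, 4, 4, 2, 2, 2, 1] on {0,…,34}.
11 cycles on 35: each ℓ→(−1)^(ℓ−1), product (−1)^24 = +1.
Via Zolotarev, sign(π_{13}) = (13|35) = +1.

+1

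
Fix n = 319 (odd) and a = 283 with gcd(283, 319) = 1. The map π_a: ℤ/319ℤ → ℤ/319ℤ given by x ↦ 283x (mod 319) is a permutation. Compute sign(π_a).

-1

Trace 152: π^k(152) = [152, 270, 169, 296, 190, 178, 291] for k=0..6.
Decompose π into cycles: lengths [70, 70, 70, 70, 14, 14, 10, 1] (8 cycles, including the fixed point 0).
319 − 8 = 311 transpositions; sign(π) = (−1)^311 = -1.
Via Zolotarev, sign(π_{283}) = (283|319) = -1.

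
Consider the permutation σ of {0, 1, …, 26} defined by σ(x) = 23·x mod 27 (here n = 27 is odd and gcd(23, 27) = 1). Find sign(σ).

Orbit of 1 under x↦23x: [1, 23, 16, 17, 13, 2, 19]… (length divides ord_27(23)).
Cycle type of π: 18 + 6 + 2 + 1; total 4 cycles.
4 cycles on 27: each ℓ→(−1)^(ℓ−1), product (−1)^23 = -1.
The Jacobi symbol (23|27) = -1 (Zolotarev) agrees.

-1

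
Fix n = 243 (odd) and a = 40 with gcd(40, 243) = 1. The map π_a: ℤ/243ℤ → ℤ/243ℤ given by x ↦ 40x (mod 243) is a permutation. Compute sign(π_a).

Start at x=67: 67 → 7 → 37 → 22 → 151 → 208 → 58 → … (one orbit).
11 cycles of lengths [81, 81, 27, 27, 9, 9, 3, 3, 1, 1, 1].
243 − 11 = 232 transpositions; sign(π) = (−1)^232 = +1.
(40|243)_J = +1 (Zolotarev's lemma cross-check).

+1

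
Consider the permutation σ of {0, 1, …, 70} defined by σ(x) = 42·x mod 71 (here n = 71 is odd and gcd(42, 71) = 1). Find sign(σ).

Trace 16: π^k(16) = [16, 33, 37, 63, 19, 17, 4] for k=0..6.
2 cycles of lengths [70, 1].
71 − 2 = 69 transpositions; sign(π) = (−1)^69 = -1.

-1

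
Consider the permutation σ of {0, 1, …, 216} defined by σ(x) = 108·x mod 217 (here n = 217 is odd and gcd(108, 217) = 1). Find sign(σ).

+1

Trace 32: π^k(32) = [32, 201, 8, 213, 2, 216, 109] for k=0..6.
11 cycles of lengths [30, 30, 30, 30, 30, 30, 10, 10, 10, 6, 1].
With 11 cycles on 217 points, sign = (−1)^{217−11} = +1.
Check: (108/217) = +1 by Zolotarev.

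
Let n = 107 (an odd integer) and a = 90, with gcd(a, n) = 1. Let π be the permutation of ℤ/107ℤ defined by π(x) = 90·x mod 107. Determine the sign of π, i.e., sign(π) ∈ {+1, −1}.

+1

Trace 44: π^k(44) = [44, 1, 90, 75, 9, 61, 33] for k=0..6.
π_90 has 3 disjoint cycles with lengths [53, 53, 1] on {0,…,106}.
With 3 cycles on 107 points, sign = (−1)^{107−3} = +1.
The Jacobi symbol (90|107) = +1 (Zolotarev) agrees.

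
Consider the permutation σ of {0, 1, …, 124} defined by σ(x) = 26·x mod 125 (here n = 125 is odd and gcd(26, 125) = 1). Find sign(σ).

+1

Start at x=101: 101 → 1 → 26 → 51 → 76 → 101 (one orbit).
45 cycles of lengths [5, 5, 5, 5, 5, 5, 5, 5, 5, 5, 5, 5, 5, 5, 5, 5, 5, 5, 5, 5, 1, 1, 1, 1, 1, 1, 1, 1, 1, 1, 1, 1, 1, 1, 1, 1, 1, 1, 1, 1, 1, 1, 1, 1, 1].
With 45 cycles on 125 points, sign = (−1)^{125−45} = +1.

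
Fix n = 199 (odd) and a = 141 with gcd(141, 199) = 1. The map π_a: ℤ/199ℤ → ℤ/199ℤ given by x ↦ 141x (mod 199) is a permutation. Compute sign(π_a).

Orbit of 175 under x↦141x: [175, 198, 58, 19, 92, 37, 43]… (length divides ord_199(141)).
12 cycles of lengths [18, 18, 18, 18, 18, 18, 18, 18, 18, 18, 18, 1].
12 cycles on 199: each ℓ→(−1)^(ℓ−1), product (−1)^187 = -1.

-1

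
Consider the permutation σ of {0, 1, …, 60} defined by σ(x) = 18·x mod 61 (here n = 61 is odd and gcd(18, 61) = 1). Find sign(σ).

Orbit of 21 under x↦18x: [21, 12, 33, 45, 17, 1, 18]… (length divides ord_61(18)).
The orbit structure of x ↦ 18x mod 61: 2 orbits of sizes [60, 1].
2 cycles on 61: each ℓ→(−1)^(ℓ−1), product (−1)^59 = -1.
Check: (18/61) = -1 by Zolotarev.

-1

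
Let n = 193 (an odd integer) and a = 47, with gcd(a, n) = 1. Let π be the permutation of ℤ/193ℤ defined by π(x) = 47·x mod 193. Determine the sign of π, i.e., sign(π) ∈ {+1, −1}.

-1

Start at x=143: 143 → 159 → 139 → 164 → 181 → 15 → 126 → … (one orbit).
The orbit structure of x ↦ 47x mod 193: 2 orbits of sizes [192, 1].
With 2 cycles on 193 points, sign = (−1)^{193−2} = -1.
(47|193)_J = -1 (Zolotarev's lemma cross-check).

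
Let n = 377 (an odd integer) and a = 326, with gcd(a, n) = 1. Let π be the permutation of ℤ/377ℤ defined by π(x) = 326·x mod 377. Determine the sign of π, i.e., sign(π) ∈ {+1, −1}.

+1

Start at x=339: 339 → 53 → 313 → 248 → 170 → 1 → 326 → 339 (one orbit).
65 cycles of lengths [7, 7, 7, 7, 7, 7, 7, 7, 7, 7, 7, 7, 7, 7, 7, 7, 7, 7, 7, 7, 7, 7, 7, 7, 7, 7, 7, 7, 7, 7, 7, 7, 7, 7, 7, 7, 7, 7, 7, 7, 7, 7, 7, 7, 7, 7, 7, 7, 7, 7, 7, 7, 1, 1, 1, 1, 1, 1, 1, 1, 1, 1, 1, 1, 1].
sign(π) = (−1)^{n − #cycles} = (−1)^{377−65} = (−1)^312 = +1.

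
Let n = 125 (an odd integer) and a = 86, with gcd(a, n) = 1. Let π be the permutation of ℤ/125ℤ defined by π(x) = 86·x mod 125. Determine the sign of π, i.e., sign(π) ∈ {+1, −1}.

+1

Start at x=51: 51 → 11 → 71 → 106 → 116 → 101 → 61 → … (one orbit).
Cycle type of π: 25×4 + 5×4 + 1×5; total 13 cycles.
13 cycles on 125: each ℓ→(−1)^(ℓ−1), product (−1)^112 = +1.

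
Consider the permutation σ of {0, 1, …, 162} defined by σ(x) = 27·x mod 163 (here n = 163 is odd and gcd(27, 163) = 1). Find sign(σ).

-1

Start at x=85: 85 → 13 → 25 → 23 → 132 → 141 → 58 → … (one orbit).
Decompose π into cycles: lengths [54, 54, 54, 1] (4 cycles, including the fixed point 0).
n − c = 163 − 4 = 159; sign = (−1)^159 = -1.
Check: (27/163) = -1 by Zolotarev.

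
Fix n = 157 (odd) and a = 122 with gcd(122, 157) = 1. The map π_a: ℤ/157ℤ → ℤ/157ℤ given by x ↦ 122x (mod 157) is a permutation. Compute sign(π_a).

+1

Orbit of 71 under x↦122x: [71, 27, 154, 105, 93, 42, 100]… (length divides ord_157(122)).
The orbit structure of x ↦ 122x mod 157: 3 orbits of sizes [78, 78, 1].
With 3 cycles on 157 points, sign = (−1)^{157−3} = +1.
Zolotarev: (122|157) = +1, matching the cycle-count sign.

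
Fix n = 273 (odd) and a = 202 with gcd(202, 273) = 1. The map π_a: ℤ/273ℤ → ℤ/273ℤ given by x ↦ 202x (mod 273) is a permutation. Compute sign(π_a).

Start at x=223: 223 → 1 → 202 → 127 → 265 → 22 → 76 → … (one orbit).
π_202 has 33 disjoint cycles with lengths [12, 12, 12, 12, 12, 12, 12, 12, 12, 12, 12, 12, 12, 12, 12, 12, 12, 12, 12, 12, 12, 2, 2, 2, 2, 2, 2, 2, 2, 2, 1, 1, 1] on {0,…,272}.
sign(π) = (−1)^{n − #cycles} = (−1)^{273−33} = (−1)^240 = +1.
Via Zolotarev, sign(π_{202}) = (202|273) = +1.

+1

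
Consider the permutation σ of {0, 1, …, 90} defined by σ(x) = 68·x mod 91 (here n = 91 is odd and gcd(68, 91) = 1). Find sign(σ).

Start at x=16: 16 → 87 → 1 → 68 → 74 → 27 → 16 (one orbit).
Cycle type of π: 6×13 + 3×4 + 1; total 18 cycles.
18 cycles on 91: each ℓ→(−1)^(ℓ−1), product (−1)^73 = -1.
The Jacobi symbol (68|91) = -1 (Zolotarev) agrees.

-1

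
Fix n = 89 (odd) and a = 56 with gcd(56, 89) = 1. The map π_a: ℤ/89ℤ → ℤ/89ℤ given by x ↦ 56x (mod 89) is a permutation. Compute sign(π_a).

-1

Orbit of 56 under x↦56x: [56, 21, 19, 85, 43, 5, 13]… (length divides ord_89(56)).
Decompose π into cycles: lengths [88, 1] (2 cycles, including the fixed point 0).
2 cycles on 89: each ℓ→(−1)^(ℓ−1), product (−1)^87 = -1.
Via Zolotarev, sign(π_{56}) = (56|89) = -1.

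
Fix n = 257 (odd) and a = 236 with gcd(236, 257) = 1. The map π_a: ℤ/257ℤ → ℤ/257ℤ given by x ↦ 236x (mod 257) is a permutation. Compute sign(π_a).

Trace 140: π^k(140) = [140, 144, 60, 25, 246, 231, 32] for k=0..6.
The orbit structure of x ↦ 236x mod 257: 3 orbits of sizes [128, 128, 1].
257 − 3 = 254 transpositions; sign(π) = (−1)^254 = +1.
Via Zolotarev, sign(π_{236}) = (236|257) = +1.

+1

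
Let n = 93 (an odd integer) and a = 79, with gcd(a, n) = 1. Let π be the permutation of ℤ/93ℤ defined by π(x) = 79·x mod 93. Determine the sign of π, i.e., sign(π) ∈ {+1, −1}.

-1

Orbit of 22 under x↦79x: [22, 64, 34, 82, 61, 76, 52]… (length divides ord_93(79)).
π_79 has 6 disjoint cycles with lengths [30, 30, 30, 1, 1, 1] on {0,…,92}.
sign(π) = (−1)^{n − #cycles} = (−1)^{93−6} = (−1)^87 = -1.
Via Zolotarev, sign(π_{79}) = (79|93) = -1.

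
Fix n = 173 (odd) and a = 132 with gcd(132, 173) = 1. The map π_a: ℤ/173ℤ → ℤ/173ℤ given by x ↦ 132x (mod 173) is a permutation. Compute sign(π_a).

Orbit of 81 under x↦132x: [81, 139, 10, 109, 29, 22, 136]… (length divides ord_173(132)).
The orbit structure of x ↦ 132x mod 173: 5 orbits of sizes [43, 43, 43, 43, 1].
n − c = 173 − 5 = 168; sign = (−1)^168 = +1.
Via Zolotarev, sign(π_{132}) = (132|173) = +1.

+1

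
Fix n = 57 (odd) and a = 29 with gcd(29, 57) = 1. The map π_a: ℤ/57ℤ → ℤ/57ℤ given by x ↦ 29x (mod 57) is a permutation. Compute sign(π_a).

Trace 28: π^k(28) = [28, 14, 7, 32, 16, 8, 4] for k=0..6.
π_29 has 5 disjoint cycles with lengths [18, 18, 18, 2, 1] on {0,…,56}.
Σ(ℓ_i−1) = 57−5 = 52; sign = (−1)^52 = +1.
The Jacobi symbol (29|57) = +1 (Zolotarev) agrees.

+1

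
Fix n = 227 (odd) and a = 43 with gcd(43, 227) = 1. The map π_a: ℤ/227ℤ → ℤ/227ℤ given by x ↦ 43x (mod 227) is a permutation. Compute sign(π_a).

+1

Start at x=85: 85 → 23 → 81 → 78 → 176 → 77 → 133 → … (one orbit).
3 cycles of lengths [113, 113, 1].
sign(π) = (−1)^{n − #cycles} = (−1)^{227−3} = (−1)^224 = +1.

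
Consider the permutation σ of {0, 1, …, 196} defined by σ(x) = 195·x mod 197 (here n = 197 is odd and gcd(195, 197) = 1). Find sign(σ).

Orbit of 95 under x↦195x: [95, 7, 183, 28, 141, 112, 170]… (length divides ord_197(195)).
2 cycles of lengths [196, 1].
sign(π) = (−1)^{n − #cycles} = (−1)^{197−2} = (−1)^195 = -1.

-1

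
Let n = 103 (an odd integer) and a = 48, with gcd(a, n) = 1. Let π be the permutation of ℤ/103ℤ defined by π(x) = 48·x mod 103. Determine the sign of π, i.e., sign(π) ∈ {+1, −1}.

Start at x=69: 69 → 16 → 47 → 93 → 35 → 32 → 94 → … (one orbit).
Decompose π into cycles: lengths [102, 1] (2 cycles, including the fixed point 0).
n − c = 103 − 2 = 101; sign = (−1)^101 = -1.
Via Zolotarev, sign(π_{48}) = (48|103) = -1.

-1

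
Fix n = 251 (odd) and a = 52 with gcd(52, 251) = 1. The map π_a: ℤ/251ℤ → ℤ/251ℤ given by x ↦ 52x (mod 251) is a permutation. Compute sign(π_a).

+1

Start at x=131: 131 → 35 → 63 → 13 → 174 → 12 → 122 → … (one orbit).
Decompose π into cycles: lengths [125, 125, 1] (3 cycles, including the fixed point 0).
3 cycles on 251: each ℓ→(−1)^(ℓ−1), product (−1)^248 = +1.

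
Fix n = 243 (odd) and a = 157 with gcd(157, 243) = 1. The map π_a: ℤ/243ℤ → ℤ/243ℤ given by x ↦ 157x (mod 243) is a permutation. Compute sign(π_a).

Start at x=34: 34 → 235 → 202 → 124 → 28 → 22 → 52 → … (one orbit).
Cycle type of π: 81×2 + 27×2 + 9×2 + 3×2 + 1×3; total 11 cycles.
sign(π) = (−1)^{n − #cycles} = (−1)^{243−11} = (−1)^232 = +1.
Via Zolotarev, sign(π_{157}) = (157|243) = +1.

+1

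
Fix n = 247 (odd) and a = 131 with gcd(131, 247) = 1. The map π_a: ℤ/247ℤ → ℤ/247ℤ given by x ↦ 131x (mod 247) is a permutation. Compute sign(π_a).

+1

Orbit of 235 under x↦131x: [235, 157, 66, 1, 131, 118, 144]… (length divides ord_247(131)).
Cycle type of π: 9×26 + 1×13; total 39 cycles.
n − c = 247 − 39 = 208; sign = (−1)^208 = +1.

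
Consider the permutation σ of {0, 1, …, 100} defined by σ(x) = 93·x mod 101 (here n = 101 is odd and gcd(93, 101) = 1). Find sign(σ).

Trace 96: π^k(96) = [96, 40, 84, 35, 23, 18, 58] for k=0..6.
Cycle type of π: 100 + 1; total 2 cycles.
Σ(ℓ_i−1) = 101−2 = 99; sign = (−1)^99 = -1.

-1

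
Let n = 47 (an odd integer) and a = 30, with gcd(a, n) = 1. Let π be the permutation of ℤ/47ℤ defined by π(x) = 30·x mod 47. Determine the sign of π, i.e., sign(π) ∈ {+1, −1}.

Start at x=8: 8 → 5 → 9 → 35 → 16 → 10 → 18 → … (one orbit).
The orbit structure of x ↦ 30x mod 47: 2 orbits of sizes [46, 1].
With 2 cycles on 47 points, sign = (−1)^{47−2} = -1.

-1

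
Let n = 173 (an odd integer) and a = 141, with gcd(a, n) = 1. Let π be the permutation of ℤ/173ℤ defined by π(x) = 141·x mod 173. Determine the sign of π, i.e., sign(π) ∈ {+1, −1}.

-1

Start at x=120: 120 → 139 → 50 → 130 → 165 → 83 → 112 → … (one orbit).
The orbit structure of x ↦ 141x mod 173: 2 orbits of sizes [172, 1].
Σ(ℓ_i−1) = 173−2 = 171; sign = (−1)^171 = -1.
(141|173)_J = -1 (Zolotarev's lemma cross-check).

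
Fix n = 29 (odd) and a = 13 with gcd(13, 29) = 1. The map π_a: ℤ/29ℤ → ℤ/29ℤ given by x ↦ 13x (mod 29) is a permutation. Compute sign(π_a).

Orbit of 1 under x↦13x: [1, 13, 24, 22, 25, 6, 20]… (length divides ord_29(13)).
3 cycles of lengths [14, 14, 1].
29 − 3 = 26 transpositions; sign(π) = (−1)^26 = +1.

+1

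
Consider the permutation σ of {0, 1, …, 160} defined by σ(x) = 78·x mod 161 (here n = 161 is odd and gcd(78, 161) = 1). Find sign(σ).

+1

Trace 36: π^k(36) = [36, 71, 64, 1, 78, 127, 85] for k=0..6.
Decompose π into cycles: lengths [11, 11, 11, 11, 11, 11, 11, 11, 11, 11, 11, 11, 11, 11, 1, 1, 1, 1, 1, 1, 1] (21 cycles, including the fixed point 0).
Σ(ℓ_i−1) = 161−21 = 140; sign = (−1)^140 = +1.
(78|161)_J = +1 (Zolotarev's lemma cross-check).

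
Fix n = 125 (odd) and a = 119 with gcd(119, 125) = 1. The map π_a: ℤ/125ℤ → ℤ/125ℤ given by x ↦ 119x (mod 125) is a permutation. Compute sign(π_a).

+1

Start at x=36: 36 → 34 → 46 → 99 → 31 → 64 → 116 → … (one orbit).
The orbit structure of x ↦ 119x mod 125: 7 orbits of sizes [50, 50, 10, 10, 2, 2, 1].
125 − 7 = 118 transpositions; sign(π) = (−1)^118 = +1.
The Jacobi symbol (119|125) = +1 (Zolotarev) agrees.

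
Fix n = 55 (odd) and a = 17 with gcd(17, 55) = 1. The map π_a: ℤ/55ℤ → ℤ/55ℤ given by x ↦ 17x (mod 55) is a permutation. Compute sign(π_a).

+1

Trace 32: π^k(32) = [32, 49, 8, 26, 2, 34, 28] for k=0..6.
π_17 has 5 disjoint cycles with lengths [20, 20, 10, 4, 1] on {0,…,54}.
55 − 5 = 50 transpositions; sign(π) = (−1)^50 = +1.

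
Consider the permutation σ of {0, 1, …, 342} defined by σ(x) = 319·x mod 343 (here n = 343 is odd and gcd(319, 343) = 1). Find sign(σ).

Orbit of 340 under x↦319x: [340, 72, 330, 312, 58, 323, 137]… (length divides ord_343(319)).
π_319 has 7 disjoint cycles with lengths [147, 147, 21, 21, 3, 3, 1] on {0,…,342}.
343 − 7 = 336 transpositions; sign(π) = (−1)^336 = +1.

+1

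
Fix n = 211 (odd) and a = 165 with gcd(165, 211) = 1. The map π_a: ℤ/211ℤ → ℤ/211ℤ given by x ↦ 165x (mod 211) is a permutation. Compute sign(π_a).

-1

Orbit of 21 under x↦165x: [21, 89, 126, 112, 123, 39, 105]… (length divides ord_211(165)).
π_165 has 2 disjoint cycles with lengths [210, 1] on {0,…,210}.
sign(π) = (−1)^{n − #cycles} = (−1)^{211−2} = (−1)^209 = -1.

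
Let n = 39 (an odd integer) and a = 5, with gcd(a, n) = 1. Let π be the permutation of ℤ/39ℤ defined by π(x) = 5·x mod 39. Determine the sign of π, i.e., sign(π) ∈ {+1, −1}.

+1

Start at x=5: 5 → 25 → 8 → 1 → 5 (one orbit).
Cycle type of π: 4×9 + 2 + 1; total 11 cycles.
39 − 11 = 28 transpositions; sign(π) = (−1)^28 = +1.
Via Zolotarev, sign(π_{5}) = (5|39) = +1.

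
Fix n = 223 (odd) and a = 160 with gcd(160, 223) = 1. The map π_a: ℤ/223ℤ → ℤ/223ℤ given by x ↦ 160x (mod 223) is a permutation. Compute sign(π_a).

-1

Orbit of 85 under x↦160x: [85, 220, 189, 135, 192, 169, 57]… (length divides ord_223(160)).
Decompose π into cycles: lengths [222, 1] (2 cycles, including the fixed point 0).
sign(π) = (−1)^{n − #cycles} = (−1)^{223−2} = (−1)^221 = -1.
Zolotarev: (160|223) = -1, matching the cycle-count sign.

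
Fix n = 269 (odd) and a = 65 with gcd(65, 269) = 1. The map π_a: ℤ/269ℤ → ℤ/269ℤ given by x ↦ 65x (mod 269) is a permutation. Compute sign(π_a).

Start at x=93: 93 → 127 → 185 → 189 → 180 → 133 → 37 → … (one orbit).
Decompose π into cycles: lengths [134, 134, 1] (3 cycles, including the fixed point 0).
269 − 3 = 266 transpositions; sign(π) = (−1)^266 = +1.

+1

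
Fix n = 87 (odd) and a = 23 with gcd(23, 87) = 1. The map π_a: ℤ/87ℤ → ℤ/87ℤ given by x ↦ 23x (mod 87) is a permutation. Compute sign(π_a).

Orbit of 25 under x↦23x: [25, 53, 1, 23, 7, 74, 49]… (length divides ord_87(23)).
Cycle type of π: 14×4 + 7×4 + 2 + 1; total 10 cycles.
10 cycles on 87: each ℓ→(−1)^(ℓ−1), product (−1)^77 = -1.

-1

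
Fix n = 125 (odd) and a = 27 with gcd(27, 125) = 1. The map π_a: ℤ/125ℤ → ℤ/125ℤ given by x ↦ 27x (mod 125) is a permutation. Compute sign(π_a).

-1

Start at x=14: 14 → 3 → 81 → 62 → 49 → 73 → 96 → … (one orbit).
4 cycles of lengths [100, 20, 4, 1].
n − c = 125 − 4 = 121; sign = (−1)^121 = -1.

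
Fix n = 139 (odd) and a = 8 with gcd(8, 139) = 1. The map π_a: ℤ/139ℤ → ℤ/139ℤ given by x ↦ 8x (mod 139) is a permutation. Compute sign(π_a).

-1

Orbit of 64 under x↦8x: [64, 95, 65, 103, 129, 59, 55]… (length divides ord_139(8)).
4 cycles of lengths [46, 46, 46, 1].
Σ(ℓ_i−1) = 139−4 = 135; sign = (−1)^135 = -1.
(8|139)_J = -1 (Zolotarev's lemma cross-check).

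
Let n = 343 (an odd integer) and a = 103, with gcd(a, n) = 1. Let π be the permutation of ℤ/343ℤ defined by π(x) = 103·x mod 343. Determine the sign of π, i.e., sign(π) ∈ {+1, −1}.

Orbit of 258 under x↦103x: [258, 163, 325, 204, 89, 249, 265]… (length divides ord_343(103)).
Cycle type of π: 294 + 42 + 6 + 1; total 4 cycles.
Σ(ℓ_i−1) = 343−4 = 339; sign = (−1)^339 = -1.

-1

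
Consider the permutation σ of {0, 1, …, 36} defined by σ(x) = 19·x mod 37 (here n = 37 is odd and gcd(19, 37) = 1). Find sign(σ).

Start at x=32: 32 → 16 → 8 → 4 → 2 → 1 → 19 → … (one orbit).
Decompose π into cycles: lengths [36, 1] (2 cycles, including the fixed point 0).
n − c = 37 − 2 = 35; sign = (−1)^35 = -1.

-1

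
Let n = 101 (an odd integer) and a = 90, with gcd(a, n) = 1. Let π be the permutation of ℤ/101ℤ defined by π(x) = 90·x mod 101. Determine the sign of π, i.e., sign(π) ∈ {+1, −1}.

-1

Trace 76: π^k(76) = [76, 73, 5, 46, 100, 11, 81] for k=0..6.
π_90 has 2 disjoint cycles with lengths [100, 1] on {0,…,100}.
101 − 2 = 99 transpositions; sign(π) = (−1)^99 = -1.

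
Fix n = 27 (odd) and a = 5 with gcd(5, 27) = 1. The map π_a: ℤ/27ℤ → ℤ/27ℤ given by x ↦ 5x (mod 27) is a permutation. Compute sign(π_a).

Trace 10: π^k(10) = [10, 23, 7, 8, 13, 11, 1] for k=0..6.
The orbit structure of x ↦ 5x mod 27: 4 orbits of sizes [18, 6, 2, 1].
n − c = 27 − 4 = 23; sign = (−1)^23 = -1.
Zolotarev: (5|27) = -1, matching the cycle-count sign.

-1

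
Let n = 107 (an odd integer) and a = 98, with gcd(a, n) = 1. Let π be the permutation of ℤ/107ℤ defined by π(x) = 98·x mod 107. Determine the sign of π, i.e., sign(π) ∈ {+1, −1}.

-1

Trace 89: π^k(89) = [89, 55, 40, 68, 30, 51, 76] for k=0..6.
Cycle type of π: 106 + 1; total 2 cycles.
sign(π) = (−1)^{n − #cycles} = (−1)^{107−2} = (−1)^105 = -1.
Zolotarev: (98|107) = -1, matching the cycle-count sign.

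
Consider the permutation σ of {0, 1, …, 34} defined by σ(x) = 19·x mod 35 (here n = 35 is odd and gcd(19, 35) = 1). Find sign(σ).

-1

Orbit of 19 under x↦19x: [19, 11, 34, 16, 24, 1]… (length divides ord_35(19)).
Cycle lengths of π_19 on ℤ/35ℤ: [6, 6, 6, 6, 6, 2, 2, 1]; 8 cycles in total.
sign(π) = (−1)^{n − #cycles} = (−1)^{35−8} = (−1)^27 = -1.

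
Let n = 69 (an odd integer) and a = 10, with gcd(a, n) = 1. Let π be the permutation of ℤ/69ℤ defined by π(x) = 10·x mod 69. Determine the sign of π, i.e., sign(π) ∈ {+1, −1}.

Trace 52: π^k(52) = [52, 37, 25, 43, 16, 22, 13] for k=0..6.
π_10 has 6 disjoint cycles with lengths [22, 22, 22, 1, 1, 1] on {0,…,68}.
Σ(ℓ_i−1) = 69−6 = 63; sign = (−1)^63 = -1.

-1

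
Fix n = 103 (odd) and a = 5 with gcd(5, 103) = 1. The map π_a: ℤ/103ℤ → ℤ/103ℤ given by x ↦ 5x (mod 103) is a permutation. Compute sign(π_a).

Start at x=75: 75 → 66 → 21 → 2 → 10 → 50 → 44 → … (one orbit).
Decompose π into cycles: lengths [102, 1] (2 cycles, including the fixed point 0).
n − c = 103 − 2 = 101; sign = (−1)^101 = -1.

-1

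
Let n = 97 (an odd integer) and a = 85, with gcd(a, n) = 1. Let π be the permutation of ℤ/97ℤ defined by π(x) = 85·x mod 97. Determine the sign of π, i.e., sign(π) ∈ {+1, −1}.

Start at x=47: 47 → 18 → 75 → 70 → 33 → 89 → 96 → … (one orbit).
Cycle type of π: 16×6 + 1; total 7 cycles.
Σ(ℓ_i−1) = 97−7 = 90; sign = (−1)^90 = +1.

+1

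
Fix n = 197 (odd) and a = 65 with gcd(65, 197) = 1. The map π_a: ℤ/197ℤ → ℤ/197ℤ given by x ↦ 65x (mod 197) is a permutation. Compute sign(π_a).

+1

Trace 100: π^k(100) = [100, 196, 132, 109, 190, 136, 172] for k=0..6.
The orbit structure of x ↦ 65x mod 197: 3 orbits of sizes [98, 98, 1].
3 cycles on 197: each ℓ→(−1)^(ℓ−1), product (−1)^194 = +1.
Zolotarev: (65|197) = +1, matching the cycle-count sign.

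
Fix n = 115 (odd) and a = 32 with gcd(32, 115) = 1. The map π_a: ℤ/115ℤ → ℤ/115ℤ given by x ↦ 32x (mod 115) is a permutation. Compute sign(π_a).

-1

Orbit of 49 under x↦32x: [49, 73, 36, 2, 64, 93, 101]… (length divides ord_115(32)).
6 cycles of lengths [44, 44, 11, 11, 4, 1].
With 6 cycles on 115 points, sign = (−1)^{115−6} = -1.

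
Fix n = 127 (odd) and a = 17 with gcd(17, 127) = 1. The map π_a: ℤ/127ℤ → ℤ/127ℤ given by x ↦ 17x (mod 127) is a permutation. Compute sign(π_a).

+1

Trace 121: π^k(121) = [121, 25, 44, 113, 16, 18, 52] for k=0..6.
Decompose π into cycles: lengths [63, 63, 1] (3 cycles, including the fixed point 0).
With 3 cycles on 127 points, sign = (−1)^{127−3} = +1.
(17|127)_J = +1 (Zolotarev's lemma cross-check).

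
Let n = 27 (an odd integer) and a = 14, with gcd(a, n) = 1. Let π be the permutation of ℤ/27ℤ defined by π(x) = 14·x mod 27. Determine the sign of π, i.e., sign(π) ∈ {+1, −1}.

-1

Orbit of 7 under x↦14x: [7, 17, 22, 11, 19, 23, 25]… (length divides ord_27(14)).
4 cycles of lengths [18, 6, 2, 1].
27 − 4 = 23 transpositions; sign(π) = (−1)^23 = -1.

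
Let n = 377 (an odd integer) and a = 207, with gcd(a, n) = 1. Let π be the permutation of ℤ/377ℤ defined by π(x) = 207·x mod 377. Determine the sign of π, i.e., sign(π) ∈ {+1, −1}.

+1

Trace 324: π^k(324) = [324, 339, 51, 1, 207, 248, 64] for k=0..6.
Cycle type of π: 14×26 + 2×6 + 1; total 33 cycles.
Σ(ℓ_i−1) = 377−33 = 344; sign = (−1)^344 = +1.
Via Zolotarev, sign(π_{207}) = (207|377) = +1.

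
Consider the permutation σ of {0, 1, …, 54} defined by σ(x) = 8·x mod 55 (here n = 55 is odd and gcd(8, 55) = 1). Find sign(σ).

Orbit of 49 under x↦8x: [49, 7, 1, 8, 9, 17, 26]… (length divides ord_55(8)).
Cycle type of π: 20×2 + 10 + 4 + 1; total 5 cycles.
5 cycles on 55: each ℓ→(−1)^(ℓ−1), product (−1)^50 = +1.

+1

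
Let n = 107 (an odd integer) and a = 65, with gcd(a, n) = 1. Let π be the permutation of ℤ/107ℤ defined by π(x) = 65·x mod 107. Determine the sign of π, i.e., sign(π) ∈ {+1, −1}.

-1

Start at x=74: 74 → 102 → 103 → 61 → 6 → 69 → 98 → … (one orbit).
Cycle type of π: 106 + 1; total 2 cycles.
n − c = 107 − 2 = 105; sign = (−1)^105 = -1.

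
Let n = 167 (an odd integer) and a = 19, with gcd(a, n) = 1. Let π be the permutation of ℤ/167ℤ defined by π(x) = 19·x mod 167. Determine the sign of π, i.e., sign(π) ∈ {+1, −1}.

+1

Trace 157: π^k(157) = [157, 144, 64, 47, 58, 100, 63] for k=0..6.
Decompose π into cycles: lengths [83, 83, 1] (3 cycles, including the fixed point 0).
3 cycles on 167: each ℓ→(−1)^(ℓ−1), product (−1)^164 = +1.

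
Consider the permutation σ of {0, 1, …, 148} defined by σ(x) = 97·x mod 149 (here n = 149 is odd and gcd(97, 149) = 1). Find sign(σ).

Trace 133: π^k(133) = [133, 87, 95, 126, 4, 90, 88] for k=0..6.
Decompose π into cycles: lengths [148, 1] (2 cycles, including the fixed point 0).
Σ(ℓ_i−1) = 149−2 = 147; sign = (−1)^147 = -1.

-1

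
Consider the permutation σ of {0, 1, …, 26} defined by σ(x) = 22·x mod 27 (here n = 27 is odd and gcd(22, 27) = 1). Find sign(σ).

+1

Orbit of 25 under x↦22x: [25, 10, 4, 7, 19, 13, 16]… (length divides ord_27(22)).
π_22 has 7 disjoint cycles with lengths [9, 9, 3, 3, 1, 1, 1] on {0,…,26}.
27 − 7 = 20 transpositions; sign(π) = (−1)^20 = +1.
The Jacobi symbol (22|27) = +1 (Zolotarev) agrees.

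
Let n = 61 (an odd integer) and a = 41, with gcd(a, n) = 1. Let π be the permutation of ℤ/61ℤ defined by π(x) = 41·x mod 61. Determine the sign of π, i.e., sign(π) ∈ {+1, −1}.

+1

Start at x=58: 58 → 60 → 20 → 27 → 9 → 3 → 1 → … (one orbit).
Decompose π into cycles: lengths [10, 10, 10, 10, 10, 10, 1] (7 cycles, including the fixed point 0).
n − c = 61 − 7 = 54; sign = (−1)^54 = +1.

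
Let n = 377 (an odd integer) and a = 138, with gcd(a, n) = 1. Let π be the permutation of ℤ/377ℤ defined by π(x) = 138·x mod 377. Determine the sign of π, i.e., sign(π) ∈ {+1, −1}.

-1

Start at x=265: 265 → 1 → 138 → 194 → 5 → 313 → 216 → … (one orbit).
The orbit structure of x ↦ 138x mod 377: 18 orbits of sizes [28, 28, 28, 28, 28, 28, 28, 28, 28, 28, 28, 28, 14, 14, 4, 4, 4, 1].
18 cycles on 377: each ℓ→(−1)^(ℓ−1), product (−1)^359 = -1.
The Jacobi symbol (138|377) = -1 (Zolotarev) agrees.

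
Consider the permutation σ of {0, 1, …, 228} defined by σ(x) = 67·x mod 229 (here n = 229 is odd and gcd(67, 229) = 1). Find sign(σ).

Start at x=155: 155 → 80 → 93 → 48 → 10 → 212 → 6 → … (one orbit).
Decompose π into cycles: lengths [228, 1] (2 cycles, including the fixed point 0).
229 − 2 = 227 transpositions; sign(π) = (−1)^227 = -1.
Check: (67/229) = -1 by Zolotarev.

-1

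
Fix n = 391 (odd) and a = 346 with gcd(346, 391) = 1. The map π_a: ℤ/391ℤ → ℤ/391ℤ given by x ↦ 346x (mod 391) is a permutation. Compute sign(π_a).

-1

Trace 24: π^k(24) = [24, 93, 116, 254, 300, 185, 277] for k=0..6.
46 cycles of lengths [16, 16, 16, 16, 16, 16, 16, 16, 16, 16, 16, 16, 16, 16, 16, 16, 16, 16, 16, 16, 16, 16, 16, 1, 1, 1, 1, 1, 1, 1, 1, 1, 1, 1, 1, 1, 1, 1, 1, 1, 1, 1, 1, 1, 1, 1].
46 cycles on 391: each ℓ→(−1)^(ℓ−1), product (−1)^345 = -1.
Zolotarev: (346|391) = -1, matching the cycle-count sign.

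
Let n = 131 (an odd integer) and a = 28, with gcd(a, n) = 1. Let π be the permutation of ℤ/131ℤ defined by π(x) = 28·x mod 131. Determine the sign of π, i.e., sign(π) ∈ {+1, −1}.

+1

Orbit of 3 under x↦28x: [3, 84, 125, 94, 12, 74, 107]… (length divides ord_131(28)).
Decompose π into cycles: lengths [65, 65, 1] (3 cycles, including the fixed point 0).
131 − 3 = 128 transpositions; sign(π) = (−1)^128 = +1.
Via Zolotarev, sign(π_{28}) = (28|131) = +1.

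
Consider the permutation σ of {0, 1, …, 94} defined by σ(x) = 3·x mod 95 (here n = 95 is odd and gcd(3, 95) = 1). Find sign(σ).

Start at x=22: 22 → 66 → 8 → 24 → 72 → 26 → 78 → … (one orbit).
Cycle lengths of π_3 on ℤ/95ℤ: [36, 36, 18, 4, 1]; 5 cycles in total.
5 cycles on 95: each ℓ→(−1)^(ℓ−1), product (−1)^90 = +1.

+1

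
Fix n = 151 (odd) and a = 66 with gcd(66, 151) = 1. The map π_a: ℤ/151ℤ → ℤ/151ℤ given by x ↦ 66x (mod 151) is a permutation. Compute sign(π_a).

-1

Orbit of 33 under x↦66x: [33, 64, 147, 38, 92, 32, 149]… (length divides ord_151(66)).
6 cycles of lengths [30, 30, 30, 30, 30, 1].
151 − 6 = 145 transpositions; sign(π) = (−1)^145 = -1.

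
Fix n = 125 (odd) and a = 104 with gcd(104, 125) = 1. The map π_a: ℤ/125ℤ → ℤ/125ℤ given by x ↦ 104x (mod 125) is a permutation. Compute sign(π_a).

+1

Orbit of 54 under x↦104x: [54, 116, 64, 31, 99, 46, 34]… (length divides ord_125(104)).
Decompose π into cycles: lengths [50, 50, 10, 10, 2, 2, 1] (7 cycles, including the fixed point 0).
7 cycles on 125: each ℓ→(−1)^(ℓ−1), product (−1)^118 = +1.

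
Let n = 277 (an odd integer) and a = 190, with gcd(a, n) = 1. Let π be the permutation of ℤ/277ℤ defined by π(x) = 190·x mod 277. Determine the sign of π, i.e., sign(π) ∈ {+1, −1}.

Trace 67: π^k(67) = [67, 265, 213, 28, 57, 27, 144] for k=0..6.
Cycle lengths of π_190 on ℤ/277ℤ: [69, 69, 69, 69, 1]; 5 cycles in total.
n − c = 277 − 5 = 272; sign = (−1)^272 = +1.
The Jacobi symbol (190|277) = +1 (Zolotarev) agrees.

+1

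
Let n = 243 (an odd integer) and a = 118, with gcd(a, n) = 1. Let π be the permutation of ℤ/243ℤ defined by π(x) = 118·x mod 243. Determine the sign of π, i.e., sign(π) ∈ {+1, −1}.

Trace 82: π^k(82) = [82, 199, 154, 190, 64, 19, 55] for k=0..6.
27 cycles of lengths [27, 27, 27, 27, 27, 27, 9, 9, 9, 9, 9, 9, 3, 3, 3, 3, 3, 3, 1, 1, 1, 1, 1, 1, 1, 1, 1].
27 cycles on 243: each ℓ→(−1)^(ℓ−1), product (−1)^216 = +1.
Via Zolotarev, sign(π_{118}) = (118|243) = +1.

+1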